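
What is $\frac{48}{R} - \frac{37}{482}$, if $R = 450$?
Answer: $\frac{1081}{36150} \approx 0.029903$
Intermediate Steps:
$\frac{48}{R} - \frac{37}{482} = \frac{48}{450} - \frac{37}{482} = 48 \cdot \frac{1}{450} - \frac{37}{482} = \frac{8}{75} - \frac{37}{482} = \frac{1081}{36150}$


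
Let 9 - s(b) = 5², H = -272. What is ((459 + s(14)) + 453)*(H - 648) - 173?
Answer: -824493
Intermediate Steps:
s(b) = -16 (s(b) = 9 - 1*5² = 9 - 1*25 = 9 - 25 = -16)
((459 + s(14)) + 453)*(H - 648) - 173 = ((459 - 16) + 453)*(-272 - 648) - 173 = (443 + 453)*(-920) - 173 = 896*(-920) - 173 = -824320 - 173 = -824493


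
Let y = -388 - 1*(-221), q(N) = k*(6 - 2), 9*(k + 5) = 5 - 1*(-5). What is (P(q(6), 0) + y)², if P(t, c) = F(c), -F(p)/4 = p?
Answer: 27889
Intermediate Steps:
F(p) = -4*p
k = -35/9 (k = -5 + (5 - 1*(-5))/9 = -5 + (5 + 5)/9 = -5 + (⅑)*10 = -5 + 10/9 = -35/9 ≈ -3.8889)
q(N) = -140/9 (q(N) = -35*(6 - 2)/9 = -35/9*4 = -140/9)
y = -167 (y = -388 + 221 = -167)
P(t, c) = -4*c
(P(q(6), 0) + y)² = (-4*0 - 167)² = (0 - 167)² = (-167)² = 27889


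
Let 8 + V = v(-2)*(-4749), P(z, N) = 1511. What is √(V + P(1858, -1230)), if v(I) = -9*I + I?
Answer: I*√74481 ≈ 272.91*I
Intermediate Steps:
v(I) = -8*I
V = -75992 (V = -8 - 8*(-2)*(-4749) = -8 + 16*(-4749) = -8 - 75984 = -75992)
√(V + P(1858, -1230)) = √(-75992 + 1511) = √(-74481) = I*√74481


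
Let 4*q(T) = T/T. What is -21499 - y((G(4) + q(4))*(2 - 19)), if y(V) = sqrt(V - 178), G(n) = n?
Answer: -21499 - I*sqrt(1001)/2 ≈ -21499.0 - 15.819*I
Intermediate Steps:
q(T) = 1/4 (q(T) = (T/T)/4 = (1/4)*1 = 1/4)
y(V) = sqrt(-178 + V)
-21499 - y((G(4) + q(4))*(2 - 19)) = -21499 - sqrt(-178 + (4 + 1/4)*(2 - 19)) = -21499 - sqrt(-178 + (17/4)*(-17)) = -21499 - sqrt(-178 - 289/4) = -21499 - sqrt(-1001/4) = -21499 - I*sqrt(1001)/2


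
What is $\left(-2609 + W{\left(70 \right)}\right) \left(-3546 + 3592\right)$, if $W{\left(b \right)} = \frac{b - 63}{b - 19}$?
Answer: $- \frac{6120392}{51} \approx -1.2001 \cdot 10^{5}$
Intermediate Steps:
$W{\left(b \right)} = \frac{-63 + b}{-19 + b}$
$\left(-2609 + W{\left(70 \right)}\right) \left(-3546 + 3592\right) = \left(-2609 + \frac{-63 + 70}{-19 + 70}\right) \left(-3546 + 3592\right) = \left(-2609 + \frac{1}{51} \cdot 7\right) 46 = \left(-2609 + \frac{7}{51}\right) 46 = \left(- \frac{133052}{51}\right) 46 = - \frac{6120392}{51}$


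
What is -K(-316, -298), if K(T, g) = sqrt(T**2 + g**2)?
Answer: -2*sqrt(47165) ≈ -434.35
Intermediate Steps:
-K(-316, -298) = -sqrt((-316)**2 + (-298)**2) = -sqrt(99856 + 88804) = -sqrt(188660) = -2*sqrt(47165)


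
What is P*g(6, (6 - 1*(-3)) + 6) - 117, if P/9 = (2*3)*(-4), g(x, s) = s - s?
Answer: -117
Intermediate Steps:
g(x, s) = 0
P = -216 (P = 9*((2*3)*(-4)) = 9*(6*(-4)) = 9*(-24) = -216)
P*g(6, (6 - 1*(-3)) + 6) - 117 = -216*0 - 117 = 0 - 117 = -117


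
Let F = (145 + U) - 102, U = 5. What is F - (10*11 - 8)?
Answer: -54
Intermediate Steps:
F = 48 (F = (145 + 5) - 102 = 150 - 102 = 48)
F - (10*11 - 8) = 48 - (10*11 - 8) = 48 - (110 - 8) = 48 - 1*102 = 48 - 102 = -54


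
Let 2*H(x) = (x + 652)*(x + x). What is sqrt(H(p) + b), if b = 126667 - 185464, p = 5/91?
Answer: 6*I*sqrt(13516702)/91 ≈ 242.41*I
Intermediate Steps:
p = 5/91 (p = 5*(1/91) = 5/91 ≈ 0.054945)
H(x) = x*(652 + x) (H(x) = ((x + 652)*(x + x))/2 = ((652 + x)*(2*x))/2 = (2*x*(652 + x))/2 = x*(652 + x))
b = -58797
sqrt(H(p) + b) = sqrt(5*(652 + 5/91)/91 - 58797) = sqrt((5/91)*(59337/91) - 58797) = sqrt(296685/8281 - 58797) = sqrt(-486601272/8281) = 6*I*sqrt(13516702)/91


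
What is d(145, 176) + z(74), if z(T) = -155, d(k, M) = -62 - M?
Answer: -393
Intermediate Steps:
d(145, 176) + z(74) = (-62 - 1*176) - 155 = (-62 - 176) - 155 = -238 - 155 = -393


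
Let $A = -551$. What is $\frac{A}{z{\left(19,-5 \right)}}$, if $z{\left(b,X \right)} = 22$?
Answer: $- \frac{551}{22} \approx -25.045$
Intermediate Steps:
$\frac{A}{z{\left(19,-5 \right)}} = - \frac{551}{22}$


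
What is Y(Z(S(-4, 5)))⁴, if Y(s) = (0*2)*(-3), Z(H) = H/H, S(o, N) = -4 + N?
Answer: 0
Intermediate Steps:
Z(H) = 1
Y(s) = 0 (Y(s) = 0*(-3) = 0)
Y(Z(S(-4, 5)))⁴ = 0⁴ = 0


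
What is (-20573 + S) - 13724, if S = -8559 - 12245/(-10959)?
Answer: -469646659/10959 ≈ -42855.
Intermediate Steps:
S = -93785836/10959 (S = -8559 - 12245*(-1)/10959 = -8559 - 1*(-12245/10959) = -8559 + 12245/10959 = -93785836/10959 ≈ -8557.9)
(-20573 + S) - 13724 = (-20573 - 93785836/10959) - 13724 = -319245343/10959 - 13724 = -469646659/10959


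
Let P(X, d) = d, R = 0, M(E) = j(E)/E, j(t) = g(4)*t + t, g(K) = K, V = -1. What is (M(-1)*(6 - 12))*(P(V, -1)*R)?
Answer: 0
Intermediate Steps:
j(t) = 5*t (j(t) = 4*t + t = 5*t)
M(E) = 5 (M(E) = (5*E)/E = 5)
(M(-1)*(6 - 12))*(P(V, -1)*R) = (5*(6 - 12))*(-1*0) = (5*(-6))*0 = -30*0 = 0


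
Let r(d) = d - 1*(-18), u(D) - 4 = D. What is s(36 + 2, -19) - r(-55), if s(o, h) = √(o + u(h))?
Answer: 37 + √23 ≈ 41.796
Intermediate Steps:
u(D) = 4 + D
r(d) = 18 + d (r(d) = d + 18 = 18 + d)
s(o, h) = √(4 + h + o) (s(o, h) = √(o + (4 + h)) = √(4 + h + o))
s(36 + 2, -19) - r(-55) = √(4 - 19 + (36 + 2)) - (18 - 55) = √(4 - 19 + 38) - 1*(-37) = √23 + 37 = 37 + √23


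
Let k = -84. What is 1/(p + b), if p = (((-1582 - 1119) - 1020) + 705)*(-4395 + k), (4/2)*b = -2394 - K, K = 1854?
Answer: 1/13506540 ≈ 7.4038e-8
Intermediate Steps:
b = -2124 (b = (-2394 - 1*1854)/2 = (-2394 - 1854)/2 = (½)*(-4248) = -2124)
p = 13508664 (p = (((-1582 - 1119) - 1020) + 705)*(-4395 - 84) = ((-2701 - 1020) + 705)*(-4479) = (-3721 + 705)*(-4479) = -3016*(-4479) = 13508664)
1/(p + b) = 1/(13508664 - 2124) = 1/13506540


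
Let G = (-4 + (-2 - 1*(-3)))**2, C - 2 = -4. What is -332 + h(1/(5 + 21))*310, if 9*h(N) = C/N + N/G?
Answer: -2235481/1053 ≈ -2123.0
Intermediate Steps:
C = -2 (C = 2 - 4 = -2)
G = 9 (G = (-4 + (-2 + 3))**2 = (-4 + 1)**2 = (-3)**2 = 9)
h(N) = -2/(9*N) + N/81 (h(N) = (-2/N + N/9)/9 = -2/(9*N) + N/81)
-332 + h(1/(5 + 21))*310 = -332 + ((-18 + (1/(5 + 21))**2)/(81*(1/(5 + 21))))*310 = -332 + ((-18 + (1/26)**2)/(81*(1/26)))*310 = -332 + ((1/81)*26*(-18 + 1/676))*310 = -332 + ((1/81)*26*(-12167/676))*310 = -332 - 12167/2106*310 = -332 - 1885885/1053 = -2235481/1053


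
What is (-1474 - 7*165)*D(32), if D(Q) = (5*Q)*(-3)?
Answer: 1261920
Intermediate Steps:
D(Q) = -15*Q
(-1474 - 7*165)*D(32) = (-1474 - 7*165)*(-15*32) = (-1474 - 1155)*(-480) = -2629*(-480) = 1261920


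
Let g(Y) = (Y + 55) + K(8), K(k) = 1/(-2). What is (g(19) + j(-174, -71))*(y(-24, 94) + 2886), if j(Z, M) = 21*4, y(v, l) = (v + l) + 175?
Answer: 986265/2 ≈ 4.9313e+5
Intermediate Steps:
y(v, l) = 175 + l + v (y(v, l) = (l + v) + 175 = 175 + l + v)
K(k) = -½
j(Z, M) = 84
g(Y) = 109/2 + Y (g(Y) = (Y + 55) - ½ = (55 + Y) - ½ = 109/2 + Y)
(g(19) + j(-174, -71))*(y(-24, 94) + 2886) = ((109/2 + 19) + 84)*((175 + 94 - 24) + 2886) = (147/2 + 84)*(245 + 2886) = (315/2)*3131 = 986265/2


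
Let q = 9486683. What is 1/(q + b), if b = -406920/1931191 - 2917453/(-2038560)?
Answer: 3936848724960/37347640677277849003 ≈ 1.0541e-7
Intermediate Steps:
b = 4804628141323/3936848724960 (b = -406920*1/1931191 - 2917453*(-1/2038560) = -406920/1931191 + 2917453/2038560 = 4804628141323/3936848724960 ≈ 1.2204)
1/(q + b) = 1/(9486683 + 4804628141323/3936848724960) = 1/(37347640677277849003/3936848724960) = 3936848724960/37347640677277849003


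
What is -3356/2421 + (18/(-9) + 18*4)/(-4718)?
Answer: -1143077/815877 ≈ -1.4010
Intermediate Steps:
-3356/2421 + (18/(-9) + 18*4)/(-4718) = -3356*1/2421 + (18*(-⅑) + 72)*(-1/4718) = -3356/2421 + (-2 + 72)*(-1/4718) = -3356/2421 + 70*(-1/4718) = -3356/2421 - 5/337 = -1143077/815877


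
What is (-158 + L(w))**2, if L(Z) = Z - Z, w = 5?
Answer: 24964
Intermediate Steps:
L(Z) = 0
(-158 + L(w))**2 = (-158 + 0)**2 = (-158)**2 = 24964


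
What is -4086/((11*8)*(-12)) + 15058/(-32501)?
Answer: 19482973/5720176 ≈ 3.4060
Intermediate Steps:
-4086/((11*8)*(-12)) + 15058/(-32501) = -4086/(88*(-12)) + 15058*(-1/32501) = -4086/(-1056) - 15058/32501 = -4086*(-1/1056) - 15058/32501 = 681/176 - 15058/32501 = 19482973/5720176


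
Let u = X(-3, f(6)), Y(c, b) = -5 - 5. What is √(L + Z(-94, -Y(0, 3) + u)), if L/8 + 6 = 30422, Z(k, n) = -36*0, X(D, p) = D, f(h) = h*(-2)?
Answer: 8*√3802 ≈ 493.28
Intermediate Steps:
f(h) = -2*h
Y(c, b) = -10
u = -3
Z(k, n) = 0
L = 243328 (L = -48 + 8*30422 = -48 + 243376 = 243328)
√(L + Z(-94, -Y(0, 3) + u)) = √(243328 + 0) = √243328 = 8*√3802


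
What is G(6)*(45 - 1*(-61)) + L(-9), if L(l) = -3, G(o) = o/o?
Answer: 103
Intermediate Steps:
G(o) = 1
G(6)*(45 - 1*(-61)) + L(-9) = 1*(45 - 1*(-61)) - 3 = 1*(45 + 61) - 3 = 1*106 - 3 = 106 - 3 = 103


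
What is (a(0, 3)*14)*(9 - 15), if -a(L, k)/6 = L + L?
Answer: 0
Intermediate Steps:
a(L, k) = -12*L (a(L, k) = -6*(L + L) = -12*L)
(a(0, 3)*14)*(9 - 15) = (-12*0*14)*(9 - 15) = (0*14)*(-6) = 0*(-6) = 0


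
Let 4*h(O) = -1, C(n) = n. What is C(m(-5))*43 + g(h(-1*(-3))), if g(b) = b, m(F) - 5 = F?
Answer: -¼ ≈ -0.25000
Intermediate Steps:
m(F) = 5 + F
h(O) = -¼ (h(O) = (¼)*(-1) = -¼)
C(m(-5))*43 + g(h(-1*(-3))) = (5 - 5)*43 - ¼ = 0*43 - ¼ = 0 - ¼ = -¼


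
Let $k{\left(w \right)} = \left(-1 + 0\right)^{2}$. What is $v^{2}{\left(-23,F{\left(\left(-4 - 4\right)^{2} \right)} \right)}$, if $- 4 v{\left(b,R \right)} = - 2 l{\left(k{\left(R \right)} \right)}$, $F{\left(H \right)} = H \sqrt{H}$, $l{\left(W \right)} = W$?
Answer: $\frac{1}{4} \approx 0.25$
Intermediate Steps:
$k{\left(w \right)} = 1$ ($k{\left(w \right)} = \left(-1\right)^{2} = 1$)
$F{\left(H \right)} = H^{\frac{3}{2}}$
$v{\left(b,R \right)} = \frac{1}{2}$ ($v{\left(b,R \right)} = - \frac{\left(-2\right) 1}{4} = \left(- \frac{1}{4}\right) \left(-2\right) = \frac{1}{2}$)
$v^{2}{\left(-23,F{\left(\left(-4 - 4\right)^{2} \right)} \right)} = \left(\frac{1}{2}\right)^{2} = \frac{1}{4}$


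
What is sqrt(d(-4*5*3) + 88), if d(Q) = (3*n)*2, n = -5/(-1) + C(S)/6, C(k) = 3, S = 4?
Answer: 11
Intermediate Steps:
n = 11/2 (n = -5/(-1) + 3/6 = -5*(-1) + 3*(1/6) = 5 + 1/2 = 11/2 ≈ 5.5000)
d(Q) = 33 (d(Q) = (3*(11/2))*2 = (33/2)*2 = 33)
sqrt(d(-4*5*3) + 88) = sqrt(33 + 88) = sqrt(121) = 11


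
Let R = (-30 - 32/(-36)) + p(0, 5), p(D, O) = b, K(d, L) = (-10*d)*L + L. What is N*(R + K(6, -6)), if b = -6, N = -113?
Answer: -324310/9 ≈ -36034.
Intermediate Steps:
K(d, L) = L - 10*L*d (K(d, L) = -10*L*d + L = L - 10*L*d)
p(D, O) = -6
R = -316/9 (R = (-30 - 32/(-36)) - 6 = (-30 - 32*(-1/36)) - 6 = (-30 + 8/9) - 6 = -262/9 - 6 = -316/9 ≈ -35.111)
N*(R + K(6, -6)) = -113*(-316/9 - 6*(1 - 10*6)) = -113*(-316/9 - 6*(1 - 60)) = -113*(-316/9 - 6*(-59)) = -113*(-316/9 + 354) = -113*2870/9 = -324310/9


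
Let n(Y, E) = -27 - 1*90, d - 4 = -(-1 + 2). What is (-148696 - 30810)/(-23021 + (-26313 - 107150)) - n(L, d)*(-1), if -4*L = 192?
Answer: -9064561/78242 ≈ -115.85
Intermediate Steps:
L = -48 (L = -¼*192 = -48)
d = 3 (d = 4 - (-1 + 2) = 4 - 1*1 = 4 - 1 = 3)
n(Y, E) = -117 (n(Y, E) = -27 - 90 = -117)
(-148696 - 30810)/(-23021 + (-26313 - 107150)) - n(L, d)*(-1) = (-148696 - 30810)/(-23021 + (-26313 - 107150)) - (-117)*(-1) = -179506/(-23021 - 133463) - 1*117 = -179506/(-156484) - 117 = -179506*(-1/156484) - 117 = 89753/78242 - 117 = -9064561/78242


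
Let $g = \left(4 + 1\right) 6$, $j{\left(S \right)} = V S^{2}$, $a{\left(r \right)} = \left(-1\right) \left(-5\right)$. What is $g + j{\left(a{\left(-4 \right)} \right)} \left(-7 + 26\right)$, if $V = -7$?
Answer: $-3295$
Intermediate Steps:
$a{\left(r \right)} = 5$
$j{\left(S \right)} = - 7 S^{2}$
$g = 30$ ($g = 5 \cdot 6 = 30$)
$g + j{\left(a{\left(-4 \right)} \right)} \left(-7 + 26\right) = 30 + - 7 \cdot 5^{2} \left(-7 + 26\right) = 30 + \left(-7\right) 25 \cdot 19 = 30 - 3325 = -3295$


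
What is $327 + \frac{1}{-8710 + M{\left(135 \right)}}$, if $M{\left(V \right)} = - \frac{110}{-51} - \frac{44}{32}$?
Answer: $\frac{1161948639}{3553361} \approx 327.0$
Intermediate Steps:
$M{\left(V \right)} = \frac{319}{408}$ ($M{\left(V \right)} = \left(-110\right) \left(- \frac{1}{51}\right) - \frac{11}{8} = \frac{110}{51} - \frac{11}{8} = \frac{319}{408}$)
$327 + \frac{1}{-8710 + M{\left(135 \right)}} = 327 + \frac{1}{-8710 + \frac{319}{408}} = 327 + \frac{1}{- \frac{3553361}{408}} = 327 - \frac{408}{3553361} = \frac{1161948639}{3553361}$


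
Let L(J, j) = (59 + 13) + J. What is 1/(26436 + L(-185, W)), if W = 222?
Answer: 1/26323 ≈ 3.7990e-5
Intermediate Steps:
L(J, j) = 72 + J
1/(26436 + L(-185, W)) = 1/(26436 + (72 - 185)) = 1/(26436 - 113) = 1/26323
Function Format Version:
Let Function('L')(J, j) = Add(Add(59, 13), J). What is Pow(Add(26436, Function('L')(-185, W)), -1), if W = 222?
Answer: Rational(1, 26323) ≈ 3.7990e-5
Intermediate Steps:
Function('L')(J, j) = Add(72, J)
Pow(Add(26436, Function('L')(-185, W)), -1) = Pow(Add(26436, Add(72, -185)), -1) = Pow(Add(26436, -113), -1) = Pow(26323, -1) = Rational(1, 26323)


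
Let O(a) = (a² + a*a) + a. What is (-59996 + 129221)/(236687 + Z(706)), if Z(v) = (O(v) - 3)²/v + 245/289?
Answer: 1086481050/22126795528381 ≈ 4.9103e-5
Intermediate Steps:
O(a) = a + 2*a² (O(a) = (a² + a²) + a = 2*a² + a = a + 2*a²)
Z(v) = 245/289 + (-3 + v*(1 + 2*v))²/v (Z(v) = (v*(1 + 2*v) - 3)²/v + 245/289 = (-3 + v*(1 + 2*v))²/v + 245*(1/289) = (-3 + v*(1 + 2*v))²/v + 245/289 = 245/289 + (-3 + v*(1 + 2*v))²/v)
(-59996 + 129221)/(236687 + Z(706)) = (-59996 + 129221)/(236687 + (245/289 + (-3 + 706 + 2*706²)²/706)) = 69225/(236687 + (245/289 + (-3 + 706 + 2*498436)²/706)) = 69225/(236687 + (245/289 + (-3 + 706 + 996872)²/706)) = 69225/(236687 + (245/289 + (1/706)*997575²)) = 69225/(236687 + (245/289 + (1/706)*995155880625)) = 69225/(236687 + (245/289 + 995155880625/706)) = 69225/(236687 + 287600049673595/204034) = 69225/(287648341868953/204034) = 69225*(204034/287648341868953) = 1086481050/22126795528381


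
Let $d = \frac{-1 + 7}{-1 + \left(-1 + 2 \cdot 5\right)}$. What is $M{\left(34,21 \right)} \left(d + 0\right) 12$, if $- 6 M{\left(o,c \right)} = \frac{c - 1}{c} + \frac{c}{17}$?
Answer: $- \frac{781}{238} \approx -3.2815$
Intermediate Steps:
$d = \frac{3}{4}$ ($d = \frac{6}{-1 + \left(-1 + 10\right)} = \frac{6}{-1 + 9} = \frac{6}{8} = 6 \cdot \frac{1}{8} = \frac{3}{4} \approx 0.75$)
$M{\left(o,c \right)} = - \frac{c}{102} - \frac{-1 + c}{6 c}$ ($M{\left(o,c \right)} = - \frac{\frac{c - 1}{c} + \frac{c}{17}}{6} = - \frac{\frac{-1 + c}{c} + c \frac{1}{17}}{6} = - \frac{\frac{-1 + c}{c} + \frac{c}{17}}{6} = - \frac{\frac{c}{17} + \frac{-1 + c}{c}}{6} = - \frac{c}{102} - \frac{-1 + c}{6 c}$)
$M{\left(34,21 \right)} \left(d + 0\right) 12 = \frac{17 - 21 \left(17 + 21\right)}{102 \cdot 21} \left(\frac{3}{4} + 0\right) 12 = \frac{1}{102} \cdot \frac{1}{21} \left(17 - 21 \cdot 38\right) \frac{3}{4} \cdot 12 = \frac{1}{102} \cdot \frac{1}{21} \left(17 - 798\right) 9 = \frac{1}{102} \cdot \frac{1}{21} \left(-781\right) 9 = \left(- \frac{781}{2142}\right) 9 = - \frac{781}{238}$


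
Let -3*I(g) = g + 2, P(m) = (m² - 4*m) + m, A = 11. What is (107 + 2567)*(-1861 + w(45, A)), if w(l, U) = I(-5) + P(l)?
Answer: 80220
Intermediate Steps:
P(m) = m² - 3*m
I(g) = -⅔ - g/3 (I(g) = -(g + 2)/3 = -(2 + g)/3 = -⅔ - g/3)
w(l, U) = 1 + l*(-3 + l) (w(l, U) = (-⅔ - ⅓*(-5)) + l*(-3 + l) = (-⅔ + 5/3) + l*(-3 + l) = 1 + l*(-3 + l))
(107 + 2567)*(-1861 + w(45, A)) = (107 + 2567)*(-1861 + (1 + 45*(-3 + 45))) = 2674*(-1861 + (1 + 45*42)) = 2674*(-1861 + (1 + 1890)) = 2674*(-1861 + 1891) = 2674*30 = 80220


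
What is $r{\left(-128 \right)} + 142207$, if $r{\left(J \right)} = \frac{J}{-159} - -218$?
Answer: $\frac{22645703}{159} \approx 1.4243 \cdot 10^{5}$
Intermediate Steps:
$r{\left(J \right)} = 218 - \frac{J}{159}$ ($r{\left(J \right)} = J \left(- \frac{1}{159}\right) + 218 = - \frac{J}{159} + 218 = 218 - \frac{J}{159}$)
$r{\left(-128 \right)} + 142207 = \left(218 - - \frac{128}{159}\right) + 142207 = \left(218 + \frac{128}{159}\right) + 142207 = \frac{34790}{159} + 142207 = \frac{22645703}{159}$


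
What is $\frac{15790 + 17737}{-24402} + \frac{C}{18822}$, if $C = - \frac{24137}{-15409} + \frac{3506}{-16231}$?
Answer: $- \frac{13151529733669445}{9572594860814223} \approx -1.3739$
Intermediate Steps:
$C = \frac{337743693}{250103479}$ ($C = \left(-24137\right) \left(- \frac{1}{15409}\right) + 3506 \left(- \frac{1}{16231}\right) = \frac{24137}{15409} - \frac{3506}{16231} = \frac{337743693}{250103479} \approx 1.3504$)
$\frac{15790 + 17737}{-24402} + \frac{C}{18822} = \frac{15790 + 17737}{-24402} + \frac{337743693}{250103479 \cdot 18822} = 33527 \left(- \frac{1}{24402}\right) + \frac{337743693}{250103479} \cdot \frac{1}{18822} = - \frac{33527}{24402} + \frac{112581231}{1569149227246} = - \frac{13151529733669445}{9572594860814223}$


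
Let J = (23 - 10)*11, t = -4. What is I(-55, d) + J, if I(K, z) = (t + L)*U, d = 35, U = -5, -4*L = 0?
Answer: 163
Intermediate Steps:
L = 0 (L = -¼*0 = 0)
J = 143 (J = 13*11 = 143)
I(K, z) = 20 (I(K, z) = (-4 + 0)*(-5) = -4*(-5) = 20)
I(-55, d) + J = 20 + 143 = 163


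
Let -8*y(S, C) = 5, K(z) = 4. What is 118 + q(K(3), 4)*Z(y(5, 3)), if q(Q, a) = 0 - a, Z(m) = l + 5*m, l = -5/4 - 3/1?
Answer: 295/2 ≈ 147.50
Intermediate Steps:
l = -17/4 (l = -5*¼ - 3*1 = -5/4 - 3 = -17/4 ≈ -4.2500)
y(S, C) = -5/8 (y(S, C) = -⅛*5 = -5/8)
Z(m) = -17/4 + 5*m
q(Q, a) = -a
118 + q(K(3), 4)*Z(y(5, 3)) = 118 + (-1*4)*(-17/4 + 5*(-5/8)) = 118 - 4*(-17/4 - 25/8) = 118 - 4*(-59/8) = 118 + 59/2 = 295/2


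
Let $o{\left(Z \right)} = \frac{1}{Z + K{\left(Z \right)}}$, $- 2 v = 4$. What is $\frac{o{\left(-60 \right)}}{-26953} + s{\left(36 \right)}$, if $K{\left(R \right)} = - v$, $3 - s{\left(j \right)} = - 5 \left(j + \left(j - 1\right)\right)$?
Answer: $\frac{559652093}{1563274} \approx 358.0$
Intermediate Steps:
$s{\left(j \right)} = -2 + 10 j$ ($s{\left(j \right)} = 3 - - 5 \left(j + \left(j - 1\right)\right) = 3 - - 5 \left(j + \left(-1 + j\right)\right) = 3 - - 5 \left(-1 + 2 j\right) = 3 - \left(5 - 10 j\right) = 3 + \left(-5 + 10 j\right) = -2 + 10 j$)
$v = -2$ ($v = \left(- \frac{1}{2}\right) 4 = -2$)
$K{\left(R \right)} = 2$ ($K{\left(R \right)} = \left(-1\right) \left(-2\right) = 2$)
$o{\left(Z \right)} = \frac{1}{2 + Z}$ ($o{\left(Z \right)} = \frac{1}{Z + 2} = \frac{1}{2 + Z}$)
$\frac{o{\left(-60 \right)}}{-26953} + s{\left(36 \right)} = \frac{1}{\left(2 - 60\right) \left(-26953\right)} + \left(-2 + 10 \cdot 36\right) = \frac{1}{-58} \left(- \frac{1}{26953}\right) + \left(-2 + 360\right) = \left(- \frac{1}{58}\right) \left(- \frac{1}{26953}\right) + 358 = \frac{1}{1563274} + 358 = \frac{559652093}{1563274}$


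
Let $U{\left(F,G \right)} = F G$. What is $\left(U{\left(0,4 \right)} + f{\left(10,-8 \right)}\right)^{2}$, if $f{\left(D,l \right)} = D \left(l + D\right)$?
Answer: $400$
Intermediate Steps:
$f{\left(D,l \right)} = D \left(D + l\right)$
$\left(U{\left(0,4 \right)} + f{\left(10,-8 \right)}\right)^{2} = \left(0 \cdot 4 + 10 \left(10 - 8\right)\right)^{2} = \left(0 + 10 \cdot 2\right)^{2} = \left(0 + 20\right)^{2} = 20^{2} = 400$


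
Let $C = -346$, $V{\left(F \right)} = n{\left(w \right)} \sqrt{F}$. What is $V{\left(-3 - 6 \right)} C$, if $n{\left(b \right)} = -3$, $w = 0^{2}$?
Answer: $3114 i \approx 3114.0 i$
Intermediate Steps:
$w = 0$
$V{\left(F \right)} = - 3 \sqrt{F}$
$V{\left(-3 - 6 \right)} C = - 3 \sqrt{-3 - 6} \left(-346\right) = - 3 \sqrt{-9} \left(-346\right) = - 3 \cdot 3 i \left(-346\right) = - 9 i \left(-346\right) = 3114 i$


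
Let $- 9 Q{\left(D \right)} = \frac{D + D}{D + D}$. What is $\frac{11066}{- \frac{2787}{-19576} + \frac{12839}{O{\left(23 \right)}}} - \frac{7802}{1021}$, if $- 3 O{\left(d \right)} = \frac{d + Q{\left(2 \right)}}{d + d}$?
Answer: $- \frac{1240513767599774}{159357203073543} \approx -7.7845$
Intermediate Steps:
$Q{\left(D \right)} = - \frac{1}{9}$ ($Q{\left(D \right)} = - \frac{\left(D + D\right) \frac{1}{D + D}}{9} = - \frac{2 D \frac{1}{2 D}}{9} = \left(- \frac{1}{9}\right) 1 = - \frac{1}{9}$)
$O{\left(d \right)} = - \frac{- \frac{1}{9} + d}{6 d}$ ($O{\left(d \right)} = - \frac{\left(d - \frac{1}{9}\right) \frac{1}{d + d}}{3} = - \frac{\left(- \frac{1}{9} + d\right) \frac{1}{2 d}}{3} = - \frac{\frac{1}{2} \frac{1}{d} \left(- \frac{1}{9} + d\right)}{3} = - \frac{- \frac{1}{9} + d}{6 d}$)
$\frac{11066}{- \frac{2787}{-19576} + \frac{12839}{O{\left(23 \right)}}} - \frac{7802}{1021} = \frac{11066}{- \frac{2787}{-19576} + \frac{12839}{\frac{1}{54} \cdot \frac{1}{23} \left(1 - 207\right)}} - \frac{7802}{1021} = \frac{11066}{\left(-2787\right) \left(- \frac{1}{19576}\right) + \frac{12839}{\frac{1}{54} \cdot \frac{1}{23} \left(1 - 207\right)}} - \frac{7802}{1021} = \frac{11066}{\frac{2787}{19576} + \frac{12839}{\frac{1}{54} \cdot \frac{1}{23} \left(-206\right)}} - \frac{7802}{1021} = \frac{11066}{\frac{2787}{19576} + \frac{12839}{- \frac{103}{621}}} - \frac{7802}{1021} = \frac{11066}{\frac{2787}{19576} + 12839 \left(- \frac{621}{103}\right)} - \frac{7802}{1021} = \frac{11066}{\frac{2787}{19576} - \frac{7973019}{103}} - \frac{7802}{1021} = \frac{11066}{- \frac{156079532883}{2016328}} - \frac{7802}{1021} = 11066 \left(- \frac{2016328}{156079532883}\right) - \frac{7802}{1021} = - \frac{22312685648}{156079532883} - \frac{7802}{1021} = - \frac{1240513767599774}{159357203073543}$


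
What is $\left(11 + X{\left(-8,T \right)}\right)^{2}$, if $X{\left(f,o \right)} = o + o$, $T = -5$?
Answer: $1$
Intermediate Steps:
$X{\left(f,o \right)} = 2 o$
$\left(11 + X{\left(-8,T \right)}\right)^{2} = \left(11 + 2 \left(-5\right)\right)^{2} = \left(11 - 10\right)^{2} = 1^{2} = 1$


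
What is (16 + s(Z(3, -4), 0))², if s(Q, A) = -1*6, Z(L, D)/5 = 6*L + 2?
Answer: 100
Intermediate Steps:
Z(L, D) = 10 + 30*L (Z(L, D) = 5*(6*L + 2) = 5*(2 + 6*L) = 10 + 30*L)
s(Q, A) = -6
(16 + s(Z(3, -4), 0))² = (16 - 6)² = 10² = 100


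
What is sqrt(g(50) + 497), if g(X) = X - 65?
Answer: sqrt(482) ≈ 21.954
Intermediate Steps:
g(X) = -65 + X
sqrt(g(50) + 497) = sqrt((-65 + 50) + 497) = sqrt(-15 + 497) = sqrt(482)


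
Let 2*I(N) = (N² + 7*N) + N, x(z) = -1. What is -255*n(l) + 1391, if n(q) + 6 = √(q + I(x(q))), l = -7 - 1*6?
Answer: 2921 - 255*I*√66/2 ≈ 2921.0 - 1035.8*I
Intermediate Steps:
l = -13 (l = -7 - 6 = -13)
I(N) = N²/2 + 4*N (I(N) = ((N² + 7*N) + N)/2 = (N² + 8*N)/2 = N²/2 + 4*N)
n(q) = -6 + √(-7/2 + q) (n(q) = -6 + √(q + (½)*(-1)*(8 - 1)) = -6 + √(q + (½)*(-1)*7) = -6 + √(q - 7/2) = -6 + √(-7/2 + q))
-255*n(l) + 1391 = -255*(-6 + √(-14 + 4*(-13))/2) + 1391 = -255*(-6 + √(-14 - 52)/2) + 1391 = -255*(-6 + √(-66)/2) + 1391 = -255*(-6 + (I*√66)/2) + 1391 = -255*(-6 + I*√66/2) + 1391 = (1530 - 255*I*√66/2) + 1391 = 2921 - 255*I*√66/2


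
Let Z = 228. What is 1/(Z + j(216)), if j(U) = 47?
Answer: 1/275 ≈ 0.0036364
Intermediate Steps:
1/(Z + j(216)) = 1/(228 + 47) = 1/275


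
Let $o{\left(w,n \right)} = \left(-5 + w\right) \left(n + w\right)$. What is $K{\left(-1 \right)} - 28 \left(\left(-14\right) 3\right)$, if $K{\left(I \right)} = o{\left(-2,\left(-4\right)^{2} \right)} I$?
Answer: $1274$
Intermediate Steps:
$K{\left(I \right)} = - 98 I$ ($K{\left(I \right)} = \left(\left(-2\right)^{2} - 5 \left(-4\right)^{2} - -10 + \left(-4\right)^{2} \left(-2\right)\right) I = \left(4 - 80 + 10 + 16 \left(-2\right)\right) I = \left(4 - 80 + 10 - 32\right) I = - 98 I$)
$K{\left(-1 \right)} - 28 \left(\left(-14\right) 3\right) = \left(-98\right) \left(-1\right) - 28 \left(\left(-14\right) 3\right) = 98 - -1176 = 98 + 1176 = 1274$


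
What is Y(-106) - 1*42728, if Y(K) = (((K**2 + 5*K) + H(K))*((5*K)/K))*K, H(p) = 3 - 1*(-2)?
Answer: -5719558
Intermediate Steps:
H(p) = 5 (H(p) = 3 + 2 = 5)
Y(K) = K*(25 + 5*K**2 + 25*K) (Y(K) = (((K**2 + 5*K) + 5)*((5*K)/K))*K = ((5 + K**2 + 5*K)*5)*K = (25 + 5*K**2 + 25*K)*K = K*(25 + 5*K**2 + 25*K))
Y(-106) - 1*42728 = 5*(-106)*(5 + (-106)**2 + 5*(-106)) - 1*42728 = 5*(-106)*(5 + 11236 - 530) - 42728 = 5*(-106)*10711 - 42728 = -5676830 - 42728 = -5719558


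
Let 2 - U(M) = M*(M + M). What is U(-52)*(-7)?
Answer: 37842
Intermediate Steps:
U(M) = 2 - 2*M² (U(M) = 2 - M*(M + M) = 2 - M*2*M = 2 - 2*M²)
U(-52)*(-7) = (2 - 2*(-52)²)*(-7) = (2 - 2*2704)*(-7) = (2 - 5408)*(-7) = -5406*(-7) = 37842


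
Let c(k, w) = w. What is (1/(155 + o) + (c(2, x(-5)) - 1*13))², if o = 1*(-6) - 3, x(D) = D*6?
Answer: 39400729/21316 ≈ 1848.4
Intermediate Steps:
x(D) = 6*D
o = -9 (o = -6 - 3 = -9)
(1/(155 + o) + (c(2, x(-5)) - 1*13))² = (1/(155 - 9) + (6*(-5) - 1*13))² = (1/146 + (-30 - 13))² = (1/146 - 43)² = (-6277/146)² = 39400729/21316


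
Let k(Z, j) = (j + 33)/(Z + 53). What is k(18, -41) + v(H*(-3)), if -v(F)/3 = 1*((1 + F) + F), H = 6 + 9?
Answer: 18949/71 ≈ 266.89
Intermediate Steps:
k(Z, j) = (33 + j)/(53 + Z)
H = 15
v(F) = -3 - 6*F (v(F) = -3*((1 + F) + F) = -3*(1 + 2*F) = -3 - 6*F)
k(18, -41) + v(H*(-3)) = (33 - 41)/(53 + 18) + (-3 - 90*(-3)) = -8/71 + (-3 - 6*(-45)) = (1/71)*(-8) + (-3 + 270) = -8/71 + 267 = 18949/71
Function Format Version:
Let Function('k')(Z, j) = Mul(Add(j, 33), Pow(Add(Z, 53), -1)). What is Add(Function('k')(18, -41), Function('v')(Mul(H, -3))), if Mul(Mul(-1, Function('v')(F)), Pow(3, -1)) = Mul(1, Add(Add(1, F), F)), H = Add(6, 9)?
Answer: Rational(18949, 71) ≈ 266.89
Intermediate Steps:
Function('k')(Z, j) = Mul(Pow(Add(53, Z), -1), Add(33, j)) (Function('k')(Z, j) = Mul(Add(33, j), Pow(Add(53, Z), -1)) = Mul(Pow(Add(53, Z), -1), Add(33, j)))
H = 15
Function('v')(F) = Add(-3, Mul(-6, F)) (Function('v')(F) = Mul(-3, Mul(1, Add(Add(1, F), F))) = Mul(-3, Mul(1, Add(1, Mul(2, F)))) = Mul(-3, Add(1, Mul(2, F))) = Add(-3, Mul(-6, F)))
Add(Function('k')(18, -41), Function('v')(Mul(H, -3))) = Add(Mul(Pow(Add(53, 18), -1), Add(33, -41)), Add(-3, Mul(-6, Mul(15, -3)))) = Add(Mul(Pow(71, -1), -8), Add(-3, Mul(-6, -45))) = Add(Mul(Rational(1, 71), -8), Add(-3, 270)) = Add(Rational(-8, 71), 267) = Rational(18949, 71)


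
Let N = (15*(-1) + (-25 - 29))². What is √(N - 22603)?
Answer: I*√17842 ≈ 133.57*I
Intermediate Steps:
N = 4761 (N = (-15 - 54)² = (-69)² = 4761)
√(N - 22603) = √(4761 - 22603) = √(-17842) = I*√17842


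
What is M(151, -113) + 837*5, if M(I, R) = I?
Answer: 4336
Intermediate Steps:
M(151, -113) + 837*5 = 151 + 837*5 = 151 + 4185 = 4336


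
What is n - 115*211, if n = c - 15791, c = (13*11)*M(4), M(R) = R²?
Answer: -37768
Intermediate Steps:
c = 2288 (c = (13*11)*4² = 143*16 = 2288)
n = -13503 (n = 2288 - 15791 = -13503)
n - 115*211 = -13503 - 115*211 = -13503 - 24265 = -37768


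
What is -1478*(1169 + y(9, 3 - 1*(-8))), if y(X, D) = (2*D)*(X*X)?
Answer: -4361578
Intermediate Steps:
y(X, D) = 2*D*X**2 (y(X, D) = (2*D)*X**2 = 2*D*X**2)
-1478*(1169 + y(9, 3 - 1*(-8))) = -1478*(1169 + 2*(3 - 1*(-8))*9**2) = -1478*(1169 + 2*(3 + 8)*81) = -1478*(1169 + 2*11*81) = -1478*(1169 + 1782) = -1478*2951 = -4361578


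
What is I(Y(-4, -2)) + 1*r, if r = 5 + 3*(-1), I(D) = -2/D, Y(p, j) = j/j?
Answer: 0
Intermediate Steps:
Y(p, j) = 1
r = 2 (r = 5 - 3 = 2)
I(Y(-4, -2)) + 1*r = -2/1 + 1*2 = -2*1 + 2 = -2 + 2 = 0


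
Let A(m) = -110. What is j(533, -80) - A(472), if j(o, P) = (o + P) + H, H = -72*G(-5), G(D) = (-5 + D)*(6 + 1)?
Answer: 5603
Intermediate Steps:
G(D) = -35 + 7*D (G(D) = (-5 + D)*7 = -35 + 7*D)
H = 5040 (H = -72*(-35 + 7*(-5)) = -72*(-35 - 35) = -72*(-70) = 5040)
j(o, P) = 5040 + P + o (j(o, P) = (o + P) + 5040 = (P + o) + 5040 = 5040 + P + o)
j(533, -80) - A(472) = (5040 - 80 + 533) - 1*(-110) = 5493 + 110 = 5603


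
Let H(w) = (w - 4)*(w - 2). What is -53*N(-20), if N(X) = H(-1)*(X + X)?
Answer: 31800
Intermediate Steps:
H(w) = (-4 + w)*(-2 + w)
N(X) = 30*X (N(X) = (8 + (-1)**2 - 6*(-1))*(X + X) = (8 + 1 + 6)*(2*X) = 15*(2*X) = 30*X)
-53*N(-20) = -1590*(-20) = -53*(-600) = 31800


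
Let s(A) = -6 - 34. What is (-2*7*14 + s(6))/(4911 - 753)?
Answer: -118/2079 ≈ -0.056758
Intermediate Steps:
s(A) = -40
(-2*7*14 + s(6))/(4911 - 753) = (-2*7*14 - 40)/(4911 - 753) = (-14*14 - 40)/4158 = (-196 - 40)*(1/4158) = -236*1/4158 = -118/2079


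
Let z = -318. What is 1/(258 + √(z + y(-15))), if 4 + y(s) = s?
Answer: 258/66901 - I*√337/66901 ≈ 0.0038564 - 0.0002744*I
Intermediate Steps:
y(s) = -4 + s
1/(258 + √(z + y(-15))) = 1/(258 + √(-318 + (-4 - 15))) = 1/(258 + √(-318 - 19)) = 1/(258 + √(-337)) = 1/(258 + I*√337)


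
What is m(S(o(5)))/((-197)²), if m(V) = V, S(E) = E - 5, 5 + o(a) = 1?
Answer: -9/38809 ≈ -0.00023190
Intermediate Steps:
o(a) = -4 (o(a) = -5 + 1 = -4)
S(E) = -5 + E
m(S(o(5)))/((-197)²) = (-5 - 4)/((-197)²) = -9/38809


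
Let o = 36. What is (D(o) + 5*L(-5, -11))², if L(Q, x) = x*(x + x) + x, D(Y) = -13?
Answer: 1304164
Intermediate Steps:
L(Q, x) = x + 2*x² (L(Q, x) = x*(2*x) + x = 2*x² + x = x + 2*x²)
(D(o) + 5*L(-5, -11))² = (-13 + 5*(-11*(1 + 2*(-11))))² = (-13 + 5*(-11*(1 - 22)))² = (-13 + 5*(-11*(-21)))² = (-13 + 5*231)² = (-13 + 1155)² = 1142² = 1304164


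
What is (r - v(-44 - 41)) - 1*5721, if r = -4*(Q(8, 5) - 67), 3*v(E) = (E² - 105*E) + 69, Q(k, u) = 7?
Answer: -32662/3 ≈ -10887.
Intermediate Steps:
v(E) = 23 - 35*E + E²/3 (v(E) = ((E² - 105*E) + 69)/3 = (69 + E² - 105*E)/3 = 23 - 35*E + E²/3)
r = 240 (r = -4*(7 - 67) = -4*(-60) = 240)
(r - v(-44 - 41)) - 1*5721 = (240 - (23 - 35*(-44 - 41) + (-44 - 41)²/3)) - 1*5721 = (240 - (23 - 35*(-85) + (⅓)*(-85)²)) - 5721 = (240 - (23 + 2975 + (⅓)*7225)) - 5721 = (240 - (23 + 2975 + 7225/3)) - 5721 = (240 - 1*16219/3) - 5721 = (240 - 16219/3) - 5721 = -15499/3 - 5721 = -32662/3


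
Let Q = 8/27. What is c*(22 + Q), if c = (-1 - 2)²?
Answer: 602/3 ≈ 200.67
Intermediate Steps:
c = 9 (c = (-3)² = 9)
Q = 8/27 (Q = 8*(1/27) = 8/27 ≈ 0.29630)
c*(22 + Q) = 9*(22 + 8/27) = 9*(602/27) = 602/3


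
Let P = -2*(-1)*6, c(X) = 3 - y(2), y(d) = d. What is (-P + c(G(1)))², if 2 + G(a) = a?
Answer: 121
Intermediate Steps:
G(a) = -2 + a
c(X) = 1 (c(X) = 3 - 1*2 = 3 - 2 = 1)
P = 12 (P = 2*6 = 12)
(-P + c(G(1)))² = (-1*12 + 1)² = (-12 + 1)² = (-11)² = 121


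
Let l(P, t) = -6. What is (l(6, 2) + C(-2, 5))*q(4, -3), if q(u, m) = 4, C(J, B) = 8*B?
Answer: 136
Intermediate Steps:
(l(6, 2) + C(-2, 5))*q(4, -3) = (-6 + 8*5)*4 = (-6 + 40)*4 = 34*4 = 136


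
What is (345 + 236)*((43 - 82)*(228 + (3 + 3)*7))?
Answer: -6117930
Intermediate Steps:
(345 + 236)*((43 - 82)*(228 + (3 + 3)*7)) = 581*(-39*(228 + 6*7)) = 581*(-39*(228 + 42)) = 581*(-39*270) = 581*(-10530) = -6117930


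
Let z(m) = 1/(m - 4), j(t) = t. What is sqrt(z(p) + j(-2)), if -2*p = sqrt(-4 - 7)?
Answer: sqrt(2)*sqrt((9 + I*sqrt(11))/(-8 - I*sqrt(11))) ≈ 0.029718 + 1.488*I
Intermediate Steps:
p = -I*sqrt(11)/2 (p = -sqrt(-4 - 7)/2 = -I*sqrt(11)/2 ≈ -1.6583*I)
z(m) = 1/(-4 + m)
sqrt(z(p) + j(-2)) = sqrt(1/(-4 - I*sqrt(11)/2) - 2) = sqrt(-2 + 1/(-4 - I*sqrt(11)/2))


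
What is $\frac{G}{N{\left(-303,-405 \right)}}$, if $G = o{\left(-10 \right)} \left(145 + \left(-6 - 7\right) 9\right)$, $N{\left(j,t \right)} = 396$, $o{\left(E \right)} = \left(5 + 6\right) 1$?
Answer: $\frac{7}{9} \approx 0.77778$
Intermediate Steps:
$o{\left(E \right)} = 11$ ($o{\left(E \right)} = 11 \cdot 1 = 11$)
$G = 308$ ($G = 11 \left(145 + \left(-6 - 7\right) 9\right) = 11 \left(145 - 117\right) = 11 \cdot 28 = 308$)
$\frac{G}{N{\left(-303,-405 \right)}} = \frac{308}{396} = 308 \cdot \frac{1}{396} = \frac{7}{9}$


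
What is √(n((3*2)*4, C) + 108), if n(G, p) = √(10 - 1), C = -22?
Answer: √111 ≈ 10.536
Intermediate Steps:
n(G, p) = 3 (n(G, p) = √9 = 3)
√(n((3*2)*4, C) + 108) = √(3 + 108) = √111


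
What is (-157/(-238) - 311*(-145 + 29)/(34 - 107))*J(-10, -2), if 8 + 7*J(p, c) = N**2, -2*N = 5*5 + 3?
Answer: -806014938/60809 ≈ -13255.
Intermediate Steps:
N = -14 (N = -(5*5 + 3)/2 = -(25 + 3)/2 = -1/2*28 = -14)
J(p, c) = 188/7 (J(p, c) = -8/7 + (1/7)*(-14)**2 = -8/7 + (1/7)*196 = -8/7 + 28 = 188/7)
(-157/(-238) - 311*(-145 + 29)/(34 - 107))*J(-10, -2) = (-157/(-238) - 311*(-145 + 29)/(34 - 107))*(188/7) = (-157*(-1/238) - 311/((-73/(-116))))*(188/7) = (157/238 - 311/((-73*(-1/116))))*(188/7) = (157/238 - 311/73/116)*(188/7) = (157/238 - 311*116/73)*(188/7) = (157/238 - 36076/73)*(188/7) = -8574627/17374*188/7 = -806014938/60809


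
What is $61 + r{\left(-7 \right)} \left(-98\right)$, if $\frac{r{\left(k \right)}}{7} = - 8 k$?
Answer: $-38355$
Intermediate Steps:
$r{\left(k \right)} = - 56 k$ ($r{\left(k \right)} = 7 \left(- 8 k\right) = - 56 k$)
$61 + r{\left(-7 \right)} \left(-98\right) = 61 + \left(-56\right) \left(-7\right) \left(-98\right) = 61 + 392 \left(-98\right) = 61 - 38416 = -38355$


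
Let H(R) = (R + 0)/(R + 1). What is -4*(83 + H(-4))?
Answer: -1012/3 ≈ -337.33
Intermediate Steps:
H(R) = R/(1 + R)
-4*(83 + H(-4)) = -4*(83 - 4/(1 - 4)) = -4*(83 - 4/(-3)) = -4*(83 - 4*(-⅓)) = -4*(83 + 4/3) = -4*253/3 = -1012/3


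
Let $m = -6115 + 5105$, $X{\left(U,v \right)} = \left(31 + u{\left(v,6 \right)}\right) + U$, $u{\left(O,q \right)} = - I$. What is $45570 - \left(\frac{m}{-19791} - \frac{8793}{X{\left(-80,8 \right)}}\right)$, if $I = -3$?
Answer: $\frac{41312221297}{910386} \approx 45379.0$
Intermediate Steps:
$u{\left(O,q \right)} = 3$ ($u{\left(O,q \right)} = \left(-1\right) \left(-3\right) = 3$)
$X{\left(U,v \right)} = 34 + U$ ($X{\left(U,v \right)} = \left(31 + 3\right) + U = 34 + U$)
$m = -1010$
$45570 - \left(\frac{m}{-19791} - \frac{8793}{X{\left(-80,8 \right)}}\right) = 45570 - \left(- \frac{1010}{-19791} - \frac{8793}{34 - 80}\right) = 45570 - \left(\left(-1010\right) \left(- \frac{1}{19791}\right) - \frac{8793}{-46}\right) = 45570 - \left(\frac{1010}{19791} - - \frac{8793}{46}\right) = 45570 - \left(\frac{1010}{19791} + \frac{8793}{46}\right) = 45570 - \frac{174068723}{910386} = \frac{41312221297}{910386}$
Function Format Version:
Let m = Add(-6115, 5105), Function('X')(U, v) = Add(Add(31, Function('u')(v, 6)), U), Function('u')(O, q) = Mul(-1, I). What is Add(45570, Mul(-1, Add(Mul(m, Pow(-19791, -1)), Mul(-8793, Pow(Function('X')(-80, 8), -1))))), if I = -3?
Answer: Rational(41312221297, 910386) ≈ 45379.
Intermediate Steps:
Function('u')(O, q) = 3 (Function('u')(O, q) = Mul(-1, -3) = 3)
Function('X')(U, v) = Add(34, U) (Function('X')(U, v) = Add(Add(31, 3), U) = Add(34, U))
m = -1010
Add(45570, Mul(-1, Add(Mul(m, Pow(-19791, -1)), Mul(-8793, Pow(Function('X')(-80, 8), -1))))) = Add(45570, Mul(-1, Add(Mul(-1010, Pow(-19791, -1)), Mul(-8793, Pow(Add(34, -80), -1))))) = Add(45570, Mul(-1, Add(Mul(-1010, Rational(-1, 19791)), Mul(-8793, Pow(-46, -1))))) = Add(45570, Mul(-1, Add(Rational(1010, 19791), Mul(-8793, Rational(-1, 46))))) = Add(45570, Mul(-1, Add(Rational(1010, 19791), Rational(8793, 46)))) = Add(45570, Mul(-1, Rational(174068723, 910386))) = Add(45570, Rational(-174068723, 910386)) = Rational(41312221297, 910386)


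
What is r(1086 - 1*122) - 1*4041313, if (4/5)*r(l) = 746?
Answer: -8080761/2 ≈ -4.0404e+6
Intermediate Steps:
r(l) = 1865/2 (r(l) = (5/4)*746 = 1865/2)
r(1086 - 1*122) - 1*4041313 = 1865/2 - 1*4041313 = 1865/2 - 4041313 = -8080761/2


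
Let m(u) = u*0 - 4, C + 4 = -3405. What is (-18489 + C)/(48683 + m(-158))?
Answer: -21898/48679 ≈ -0.44984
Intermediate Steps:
C = -3409 (C = -4 - 3405 = -3409)
m(u) = -4 (m(u) = 0 - 4 = -4)
(-18489 + C)/(48683 + m(-158)) = (-18489 - 3409)/(48683 - 4) = -21898/48679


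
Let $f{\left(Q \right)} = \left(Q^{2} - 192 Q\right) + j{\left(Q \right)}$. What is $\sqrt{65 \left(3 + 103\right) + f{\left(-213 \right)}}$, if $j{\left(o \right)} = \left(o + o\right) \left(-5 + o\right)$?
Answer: $\sqrt{186023} \approx 431.3$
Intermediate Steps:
$j{\left(o \right)} = 2 o \left(-5 + o\right)$
$f{\left(Q \right)} = Q^{2} - 192 Q + 2 Q \left(-5 + Q\right)$ ($f{\left(Q \right)} = \left(Q^{2} - 192 Q\right) + 2 Q \left(-5 + Q\right) = Q^{2} - 192 Q + 2 Q \left(-5 + Q\right)$)
$\sqrt{65 \left(3 + 103\right) + f{\left(-213 \right)}} = \sqrt{65 \left(3 + 103\right) - 213 \left(-202 + 3 \left(-213\right)\right)} = \sqrt{65 \cdot 106 - 213 \left(-202 - 639\right)} = \sqrt{6890 - -179133} = \sqrt{6890 + 179133} = \sqrt{186023}$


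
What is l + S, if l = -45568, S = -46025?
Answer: -91593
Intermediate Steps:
l + S = -45568 - 46025 = -91593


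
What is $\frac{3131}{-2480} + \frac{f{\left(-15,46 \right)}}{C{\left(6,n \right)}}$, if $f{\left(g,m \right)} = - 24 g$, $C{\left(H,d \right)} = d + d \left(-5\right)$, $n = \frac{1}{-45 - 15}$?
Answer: $\frac{431899}{80} \approx 5398.7$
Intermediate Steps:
$n = - \frac{1}{60}$ ($n = \frac{1}{-60} = - \frac{1}{60} \approx -0.016667$)
$C{\left(H,d \right)} = - 4 d$ ($C{\left(H,d \right)} = d - 5 d = - 4 d$)
$\frac{3131}{-2480} + \frac{f{\left(-15,46 \right)}}{C{\left(6,n \right)}} = \frac{3131}{-2480} + \frac{\left(-24\right) \left(-15\right)}{\left(-4\right) \left(- \frac{1}{60}\right)} = 3131 \left(- \frac{1}{2480}\right) + 360 \frac{1}{\frac{1}{15}} = - \frac{101}{80} + 360 \cdot 15 = - \frac{101}{80} + 5400 = \frac{431899}{80}$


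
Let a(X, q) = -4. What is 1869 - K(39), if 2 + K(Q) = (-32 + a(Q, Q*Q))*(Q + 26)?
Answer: 4211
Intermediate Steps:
K(Q) = -938 - 36*Q (K(Q) = -2 + (-32 - 4)*(Q + 26) = -2 - 36*(26 + Q) = -2 + (-936 - 36*Q) = -938 - 36*Q)
1869 - K(39) = 1869 - (-938 - 36*39) = 1869 - (-938 - 1404) = 1869 - 1*(-2342) = 1869 + 2342 = 4211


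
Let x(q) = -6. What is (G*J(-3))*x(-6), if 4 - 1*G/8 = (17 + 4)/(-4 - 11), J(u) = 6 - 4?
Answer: -2592/5 ≈ -518.40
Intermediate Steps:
J(u) = 2
G = 216/5 (G = 32 - 8*(17 + 4)/(-4 - 11) = 32 - 168/(-15) = 32 - 168*(-1)/15 = 32 - 8*(-7/5) = 32 + 56/5 = 216/5 ≈ 43.200)
(G*J(-3))*x(-6) = ((216/5)*2)*(-6) = (432/5)*(-6) = -2592/5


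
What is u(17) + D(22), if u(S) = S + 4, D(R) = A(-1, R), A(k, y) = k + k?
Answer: 19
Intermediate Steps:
A(k, y) = 2*k
D(R) = -2 (D(R) = 2*(-1) = -2)
u(S) = 4 + S
u(17) + D(22) = (4 + 17) - 2 = 21 - 2 = 19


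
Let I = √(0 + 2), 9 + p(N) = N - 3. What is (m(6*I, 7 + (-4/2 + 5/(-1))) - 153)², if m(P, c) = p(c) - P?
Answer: 27297 + 1980*√2 ≈ 30097.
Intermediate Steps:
p(N) = -12 + N (p(N) = -9 + (N - 3) = -9 + (-3 + N) = -12 + N)
I = √2 ≈ 1.4142
m(P, c) = -12 + c - P (m(P, c) = (-12 + c) - P = -12 + c - P)
(m(6*I, 7 + (-4/2 + 5/(-1))) - 153)² = ((-12 + (7 + (-4/2 + 5/(-1))) - 6*√2) - 153)² = ((-12 + (7 + (-4*½ + 5*(-1))) - 6*√2) - 153)² = ((-12 + (7 + (-2 - 5)) - 6*√2) - 153)² = ((-12 + (7 - 7) - 6*√2) - 153)² = ((-12 + 0 - 6*√2) - 153)² = ((-12 - 6*√2) - 153)² = (-165 - 6*√2)²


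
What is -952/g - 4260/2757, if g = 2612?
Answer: -1145982/600107 ≈ -1.9096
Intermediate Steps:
-952/g - 4260/2757 = -952/2612 - 4260/2757 = -952*1/2612 - 4260*1/2757 = -238/653 - 1420/919 = -1145982/600107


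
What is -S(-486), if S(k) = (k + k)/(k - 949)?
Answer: -972/1435 ≈ -0.67735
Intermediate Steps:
S(k) = 2*k/(-949 + k) (S(k) = (2*k)/(-949 + k) = 2*k/(-949 + k))
-S(-486) = -2*(-486)/(-949 - 486) = -2*(-486)/(-1435) = -2*(-486)*(-1)/1435 = -1*972/1435 = -972/1435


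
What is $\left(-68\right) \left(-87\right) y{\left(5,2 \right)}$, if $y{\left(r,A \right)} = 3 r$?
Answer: $88740$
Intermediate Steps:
$\left(-68\right) \left(-87\right) y{\left(5,2 \right)} = \left(-68\right) \left(-87\right) 3 \cdot 5 = 5916 \cdot 15 = 88740$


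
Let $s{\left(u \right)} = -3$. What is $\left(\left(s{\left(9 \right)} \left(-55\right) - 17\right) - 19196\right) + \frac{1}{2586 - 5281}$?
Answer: $- \frac{51334361}{2695} \approx -19048.0$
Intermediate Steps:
$\left(\left(s{\left(9 \right)} \left(-55\right) - 17\right) - 19196\right) + \frac{1}{2586 - 5281} = \left(\left(\left(-3\right) \left(-55\right) - 17\right) - 19196\right) + \frac{1}{2586 - 5281} = \left(\left(165 - 17\right) - 19196\right) + \frac{1}{-2695} = \left(148 - 19196\right) - \frac{1}{2695} = -19048 - \frac{1}{2695} = - \frac{51334361}{2695}$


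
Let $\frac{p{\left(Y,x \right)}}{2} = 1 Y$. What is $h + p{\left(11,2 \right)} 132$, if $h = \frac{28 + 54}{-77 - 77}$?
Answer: $\frac{223567}{77} \approx 2903.5$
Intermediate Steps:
$p{\left(Y,x \right)} = 2 Y$ ($p{\left(Y,x \right)} = 2 \cdot 1 Y = 2 Y$)
$h = - \frac{41}{77}$ ($h = \frac{82}{-154} = 82 \left(- \frac{1}{154}\right) = - \frac{41}{77} \approx -0.53247$)
$h + p{\left(11,2 \right)} 132 = - \frac{41}{77} + 2 \cdot 11 \cdot 132 = - \frac{41}{77} + 22 \cdot 132 = - \frac{41}{77} + 2904 = \frac{223567}{77}$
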